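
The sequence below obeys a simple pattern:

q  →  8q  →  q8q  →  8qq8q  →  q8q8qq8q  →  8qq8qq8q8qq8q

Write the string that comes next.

From term 3 onward, concatenate the second-to-last term with the last: q·8q = q8q, 8q·q8q = 8qq8q, …
So term 7 is q8q8qq8q·8qq8qq8q8qq8q.

q8q8qq8q8qq8qq8q8qq8q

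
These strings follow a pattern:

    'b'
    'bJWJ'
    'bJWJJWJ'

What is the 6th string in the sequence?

bJWJJWJJWJJWJJWJ

The strings grow by a fixed suffix JWJ each time.
From bJWJJWJ, 3 further steps: bJWJJWJ → bJWJJWJJWJ → bJWJJWJJWJJWJ → (answer).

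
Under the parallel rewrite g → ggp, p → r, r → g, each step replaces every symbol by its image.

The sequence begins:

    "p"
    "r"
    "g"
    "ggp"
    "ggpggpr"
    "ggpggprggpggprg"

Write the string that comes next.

ggpggprggpggprgggpggprggpggprgggp

Applying the rule to each of the 15 symbols of ggpggprggpggprg gives the pieces ggp ggp r ggp ggp r g ggp ggp r ggp ggp r g ggp, which concatenate to the answer.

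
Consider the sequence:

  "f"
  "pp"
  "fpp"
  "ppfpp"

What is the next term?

From term 3 onward, concatenate the second-to-last term with the last: f·pp = fpp, pp·fpp = ppfpp, …
Continuing: fpp · ppfpp gives term 5.

fppppfpp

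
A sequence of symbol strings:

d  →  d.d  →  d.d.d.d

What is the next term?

d.d.d.d.d.d.d.d

Every step duplicates the string with '.' between the halves.
So the next term is two copies of d.d.d.d with '.' between the halves.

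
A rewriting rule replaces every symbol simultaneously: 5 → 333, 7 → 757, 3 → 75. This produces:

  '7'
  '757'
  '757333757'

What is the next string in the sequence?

757333757757575757333757

Rewriting each symbol of 757333757: 7→757, 5→333, 7→757, 3→75, 3→75, 3→75, 7→757, 5→333, 7→757, which concatenates to 757 333 757 75 75 75 757 333 757.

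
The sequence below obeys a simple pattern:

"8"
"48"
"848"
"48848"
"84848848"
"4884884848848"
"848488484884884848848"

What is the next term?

4884884848848848488484884884848848

Each term (from the third on) is the two preceding terms concatenated in order: term 3 = 8·48 = 848.
Continuing: 4884884848848 · 848488484884884848848 gives term 8.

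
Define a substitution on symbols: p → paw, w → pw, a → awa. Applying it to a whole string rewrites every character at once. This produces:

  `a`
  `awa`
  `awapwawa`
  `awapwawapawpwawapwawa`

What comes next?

Rewriting the 21 symbols of awapwawapawpwawapwawa one by one yields awa pw awa paw pw awa pw awa paw awa pw paw pw awa pw awa paw pw awa pw awa; concatenated:

awapwawapawpwawapwawapawawapwpawpwawapwawapawpwawapwawa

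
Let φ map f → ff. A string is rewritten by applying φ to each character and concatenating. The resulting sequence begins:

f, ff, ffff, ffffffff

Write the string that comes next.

Apply φ to ffffffff symbol by symbol: f→ff, f→ff, f→ff, f→ff, f→ff, f→ff, f→ff, f→ff; joined: ff ff ff ff ff ff ff ff.

ffffffffffffffff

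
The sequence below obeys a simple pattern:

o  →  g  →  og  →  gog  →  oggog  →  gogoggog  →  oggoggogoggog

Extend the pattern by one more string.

gogoggogoggoggogoggog

This is a Fibonacci-style word recurrence s(k) = s(k−2)·s(k−1): e.g. o·g = og.
The next term joins gogoggog and oggoggogoggog.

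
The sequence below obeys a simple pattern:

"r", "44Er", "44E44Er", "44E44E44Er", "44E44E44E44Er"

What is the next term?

The strings grow by a fixed prefix 44E each time.
One more step from 44E44E44E44Er gives the answer.

44E44E44E44E44Er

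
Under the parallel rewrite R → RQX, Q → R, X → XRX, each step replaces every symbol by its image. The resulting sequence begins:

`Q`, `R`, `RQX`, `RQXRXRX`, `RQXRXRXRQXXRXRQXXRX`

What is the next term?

RQXRXRXRQXXRXRQXXRXRQXRXRXXRXRQXXRXRQXRXRXXRXRQXXRX

Applying the rule to each of the 19 symbols of RQXRXRXRQXXRXRQXXRX gives the pieces RQX R XRX RQX XRX RQX XRX RQX R XRX XRX RQX XRX RQX R XRX XRX RQX XRX, which concatenate to the answer.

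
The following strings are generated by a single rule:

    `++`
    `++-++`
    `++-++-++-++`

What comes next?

Every step duplicates the string with '-' between the halves.
Doubling ++-++-++-++ with '-' between the halves:

++-++-++-++-++-++-++-++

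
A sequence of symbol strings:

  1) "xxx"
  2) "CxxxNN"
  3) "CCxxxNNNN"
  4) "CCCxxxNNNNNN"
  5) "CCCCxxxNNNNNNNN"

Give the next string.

Every step adds C to the front and NN to the end of the previous string.
So the next term is C·CCCCxxxNNNNNNNN·NN.

CCCCCxxxNNNNNNNNNN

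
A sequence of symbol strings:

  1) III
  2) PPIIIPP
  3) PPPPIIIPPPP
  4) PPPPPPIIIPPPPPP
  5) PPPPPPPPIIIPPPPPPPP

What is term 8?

PPPPPPPPPPPPPPIIIPPPPPPPPPPPPPP

s(k+1) = PP·s(k)·PP, so each term gains PP as a prefix and PP as a suffix.
From PPPPPPPPIIIPPPPPPPP, 3 further steps: PPPPPPPPIIIPPPPPPPP → PPPPPPPPPPIIIPPPPPPPPPP → PPPPPPPPPPPPIIIPPPPPPPPPPPP → (answer).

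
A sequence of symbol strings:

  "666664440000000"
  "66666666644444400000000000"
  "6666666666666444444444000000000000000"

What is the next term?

Each string has the form 6^{4n+1} 4^{3n} 0^{4n+3} (n = 1, 2, …).
At n = 4 the blocks have lengths 17, 12, 19.

666666666666666664444444444440000000000000000000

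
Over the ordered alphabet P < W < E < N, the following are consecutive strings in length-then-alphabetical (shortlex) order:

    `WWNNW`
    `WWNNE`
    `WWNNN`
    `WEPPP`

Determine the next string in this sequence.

Find the rightmost character of WEPPP below N, bump it to the next letter, and reset everything to its right to P.

WEPPW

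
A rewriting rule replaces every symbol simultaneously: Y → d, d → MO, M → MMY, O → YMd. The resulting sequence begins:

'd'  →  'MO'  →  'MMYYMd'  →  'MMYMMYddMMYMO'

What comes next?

Rewriting the 13 symbols of MMYMMYddMMYMO one by one yields MMY MMY d MMY MMY d MO MO MMY MMY d MMY YMd; concatenated:

MMYMMYdMMYMMYdMOMOMMYMMYdMMYYMd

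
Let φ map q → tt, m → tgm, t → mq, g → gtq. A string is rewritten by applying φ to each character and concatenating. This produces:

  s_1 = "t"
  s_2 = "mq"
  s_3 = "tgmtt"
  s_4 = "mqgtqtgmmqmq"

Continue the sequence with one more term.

tgmttgtqmqttmqgtqtgmtgmtttgmtt

Expanding mqgtqtgmmqmq: m→tgm, q→tt, g→gtq, t→mq, q→tt, t→mq, g→gtq, m→tgm, m→tgm, q→tt, m→tgm, q→tt. Concatenated: tgm tt gtq mq tt mq gtq tgm tgm tt tgm tt.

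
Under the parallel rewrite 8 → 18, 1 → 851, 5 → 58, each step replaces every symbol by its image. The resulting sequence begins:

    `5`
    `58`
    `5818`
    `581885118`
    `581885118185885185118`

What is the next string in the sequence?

Rewriting the 21 symbols of 581885118185885185118 one by one yields 58 18 851 18 18 58 851 851 18 851 18 58 18 18 58 851 18 58 851 851 18; concatenated:

5818851181858851851188511858181858851185885185118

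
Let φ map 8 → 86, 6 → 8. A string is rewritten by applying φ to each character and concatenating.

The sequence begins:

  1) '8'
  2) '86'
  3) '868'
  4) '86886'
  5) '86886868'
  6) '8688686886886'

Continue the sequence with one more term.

868868688688686886868

Replace each of the 13 characters of 8688686886886 in place — 86 8 86 86 8 86 8 86 86 8 86 86 8 — and concatenate.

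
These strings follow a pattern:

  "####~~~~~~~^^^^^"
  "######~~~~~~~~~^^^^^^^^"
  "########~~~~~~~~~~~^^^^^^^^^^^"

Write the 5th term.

Reading off run lengths: # runs 4, 6, 8; ~ runs 7, 9, 11; ^ runs 5, 8, 11 — each is linear in n, where the shown terms are n = 2, 3, 4.
At n = 6 the blocks have lengths 12, 15, 17.

############~~~~~~~~~~~~~~~^^^^^^^^^^^^^^^^^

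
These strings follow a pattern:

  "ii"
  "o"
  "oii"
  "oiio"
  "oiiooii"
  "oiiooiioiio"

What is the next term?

oiiooiioiiooiiooii

Each term (from the third on) is the previous term followed by the one before it: term 3 = o·ii = oii.
So term 7 is oiiooiioiio·oiiooii.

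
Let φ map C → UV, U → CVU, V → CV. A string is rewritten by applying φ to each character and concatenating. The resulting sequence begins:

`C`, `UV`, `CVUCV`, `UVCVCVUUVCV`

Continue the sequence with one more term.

CVUCVUVCVUVCVCVUCVUCVUVCV

Apply φ to UVCVCVUUVCV symbol by symbol: U→CVU, V→CV, C→UV, V→CV, C→UV, V→CV, U→CVU, U→CVU, V→CV, C→UV, V→CV; joined: CVU CV UV CV UV CV CVU CVU CV UV CV.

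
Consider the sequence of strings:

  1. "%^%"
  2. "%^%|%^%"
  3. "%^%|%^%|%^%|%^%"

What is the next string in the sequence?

%^%|%^%|%^%|%^%|%^%|%^%|%^%|%^%

Every step duplicates the string with '|' between the halves.
One more doubling of %^%|%^%|%^%|%^% gives the answer.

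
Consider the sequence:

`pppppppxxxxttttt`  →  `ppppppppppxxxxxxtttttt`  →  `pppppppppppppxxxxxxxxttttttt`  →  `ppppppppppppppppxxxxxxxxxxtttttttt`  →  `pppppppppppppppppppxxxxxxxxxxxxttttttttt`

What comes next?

ppppppppppppppppppppppxxxxxxxxxxxxxxtttttttttt

The n-th term is 3n+1 p's then 2n x's then n+3 t's, where the shown terms are n = 2, 3, 4, 5, 6.
Setting n = 7 gives 22, 14, 10 characters in each block.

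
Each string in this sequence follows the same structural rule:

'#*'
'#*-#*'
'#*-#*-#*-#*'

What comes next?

#*-#*-#*-#*-#*-#*-#*-#*

Every step duplicates the string with '-' between the halves.
One more doubling of #*-#*-#*-#* gives the answer.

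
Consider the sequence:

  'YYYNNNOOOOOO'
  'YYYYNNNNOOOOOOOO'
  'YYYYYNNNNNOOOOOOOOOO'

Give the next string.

YYYYYYNNNNNNOOOOOOOOOOOO

Reading off run lengths: Y runs 3, 4, 5; N runs 3, 4, 5; O runs 6, 8, 10 — each is linear in n, where the shown terms are n = 3, 4, 5.
For the next term, n = 6, so the run lengths are 6, 6, 12.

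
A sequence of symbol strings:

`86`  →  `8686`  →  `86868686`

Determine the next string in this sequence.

8686868686868686

Each string is two copies of the previous one concatenated.
So the next term is two copies of 86868686.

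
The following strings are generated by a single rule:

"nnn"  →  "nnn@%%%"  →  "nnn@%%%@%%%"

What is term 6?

Each term is the previous one with @%%% appended.
From nnn@%%%@%%%, 3 further steps: nnn@%%%@%%% → nnn@%%%@%%%@%%% → nnn@%%%@%%%@%%%@%%% → (answer).

nnn@%%%@%%%@%%%@%%%@%%%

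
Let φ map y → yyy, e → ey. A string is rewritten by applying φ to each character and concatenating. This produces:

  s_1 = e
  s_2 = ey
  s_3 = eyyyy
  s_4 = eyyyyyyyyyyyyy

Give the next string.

Rewriting the 14 symbols of eyyyyyyyyyyyyy one by one yields ey yyy yyy yyy yyy yyy yyy yyy yyy yyy yyy yyy yyy yyy; concatenated:

eyyyyyyyyyyyyyyyyyyyyyyyyyyyyyyyyyyyyyyyy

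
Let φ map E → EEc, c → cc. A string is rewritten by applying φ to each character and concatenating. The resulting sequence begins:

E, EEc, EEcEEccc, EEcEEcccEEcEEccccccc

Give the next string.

EEcEEcccEEcEEcccccccEEcEEcccEEcEEccccccccccccccc

φ(EEcEEcccEEcEEccccccc) expands symbol-by-symbol to EEc EEc cc EEc EEc cc cc cc EEc EEc cc EEc EEc cc cc cc cc cc cc cc; joining the 20 pieces gives the next term.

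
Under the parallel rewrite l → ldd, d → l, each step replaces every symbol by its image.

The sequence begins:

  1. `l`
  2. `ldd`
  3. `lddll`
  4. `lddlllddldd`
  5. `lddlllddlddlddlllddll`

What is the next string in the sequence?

lddlllddlddlddlllddlllddlllddlddlddlllddldd

Replace each of the 21 characters of lddlllddlddlddlllddll in place — ldd l l ldd ldd ldd l l ldd l l ldd l l ldd ldd ldd l l ldd ldd — and concatenate.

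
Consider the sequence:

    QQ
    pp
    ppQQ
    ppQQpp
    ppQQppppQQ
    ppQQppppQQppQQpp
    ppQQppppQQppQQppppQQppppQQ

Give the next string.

From term 3 onward, concatenate the last term with the second-to-last: pp·QQ = ppQQ, ppQQ·pp = ppQQpp, …
Continuing: ppQQppppQQppQQppppQQppppQQ · ppQQppppQQppQQpp gives term 8.

ppQQppppQQppQQppppQQppppQQppQQppppQQppQQpp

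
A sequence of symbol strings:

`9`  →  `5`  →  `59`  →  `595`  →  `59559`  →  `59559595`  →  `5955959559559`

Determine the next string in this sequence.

Each term (from the third on) is the previous term followed by the one before it: term 3 = 5·9 = 59.
So term 8 is 5955959559559·59559595.

595595955955959559595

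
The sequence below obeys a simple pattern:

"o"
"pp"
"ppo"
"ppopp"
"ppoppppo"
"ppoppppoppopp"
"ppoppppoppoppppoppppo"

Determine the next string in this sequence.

ppoppppoppoppppoppppoppoppppoppopp

This is a Fibonacci-style word recurrence s(k) = s(k−1)·s(k−2): e.g. pp·o = ppo.
So term 8 is ppoppppoppoppppoppppo·ppoppppoppopp.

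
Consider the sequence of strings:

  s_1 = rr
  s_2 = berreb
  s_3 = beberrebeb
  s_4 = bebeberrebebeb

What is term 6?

s(k+1) = be·s(k)·eb, so each term gains be as a prefix and eb as a suffix.
From bebeberrebebeb, 2 further steps: bebeberrebebeb → bebebeberrebebebeb → (answer).

bebebebeberrebebebebeb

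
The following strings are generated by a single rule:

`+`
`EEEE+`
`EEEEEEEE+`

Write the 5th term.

The strings grow by a fixed prefix EEEE each time.
From EEEEEEEE+, 2 further steps: EEEEEEEE+ → EEEEEEEEEEEE+ → (answer).

EEEEEEEEEEEEEEEE+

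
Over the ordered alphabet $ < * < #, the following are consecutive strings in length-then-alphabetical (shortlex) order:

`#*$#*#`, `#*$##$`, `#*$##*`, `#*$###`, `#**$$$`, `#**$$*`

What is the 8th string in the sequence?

Continuing the enumeration 2 steps past #**$$*: #**$$* → #**$$# → (answer).

#**$*$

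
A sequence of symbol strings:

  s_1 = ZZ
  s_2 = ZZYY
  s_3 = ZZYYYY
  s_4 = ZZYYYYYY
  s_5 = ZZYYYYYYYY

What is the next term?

The strings grow by a fixed suffix YY each time.
Applying this once more to ZZYYYYYYYY:

ZZYYYYYYYYYY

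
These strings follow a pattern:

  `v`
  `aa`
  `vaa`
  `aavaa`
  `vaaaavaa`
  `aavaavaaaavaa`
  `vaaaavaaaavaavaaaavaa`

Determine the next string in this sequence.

From term 3 onward, concatenate the second-to-last term with the last: v·aa = vaa, aa·vaa = aavaa, …
The next term joins aavaavaaaavaa and vaaaavaaaavaavaaaavaa.

aavaavaaaavaavaaaavaaaavaavaaaavaa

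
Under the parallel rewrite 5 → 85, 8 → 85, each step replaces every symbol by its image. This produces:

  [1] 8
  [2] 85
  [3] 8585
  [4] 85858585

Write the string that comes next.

8585858585858585

Expanding 85858585: 8→85, 5→85, 8→85, 5→85, 8→85, 5→85, 8→85, 5→85. Concatenated: 85 85 85 85 85 85 85 85.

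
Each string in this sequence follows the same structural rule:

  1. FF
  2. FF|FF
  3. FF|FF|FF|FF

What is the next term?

FF|FF|FF|FF|FF|FF|FF|FF

Every step duplicates the string with '|' between the halves.
One more doubling of FF|FF|FF|FF gives the answer.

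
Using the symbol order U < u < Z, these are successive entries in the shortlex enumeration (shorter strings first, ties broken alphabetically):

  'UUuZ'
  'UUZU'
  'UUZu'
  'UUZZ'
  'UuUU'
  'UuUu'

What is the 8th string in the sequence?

Advancing 2 positions from UuUu through UuUu → UuUZ reaches term 8.

UuuU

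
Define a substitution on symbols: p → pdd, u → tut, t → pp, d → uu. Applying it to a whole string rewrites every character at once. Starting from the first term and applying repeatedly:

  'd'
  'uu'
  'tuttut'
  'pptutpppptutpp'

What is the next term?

pddpddpptutpppddpddpddpddpptutpppddpdd

φ(pptutpppptutpp) expands symbol-by-symbol to pdd pdd pp tut pp pdd pdd pdd pdd pp tut pp pdd pdd; joining the 14 pieces gives the next term.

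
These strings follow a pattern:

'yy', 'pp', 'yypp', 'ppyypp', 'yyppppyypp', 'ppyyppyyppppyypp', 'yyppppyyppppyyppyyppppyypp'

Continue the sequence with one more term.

ppyyppyyppppyyppyyppppyyppppyyppyyppppyypp

Each term (from the third on) is the two preceding terms concatenated in order: term 3 = yy·pp = yypp.
The next term joins ppyyppyyppppyypp and yyppppyyppppyyppyyppppyypp.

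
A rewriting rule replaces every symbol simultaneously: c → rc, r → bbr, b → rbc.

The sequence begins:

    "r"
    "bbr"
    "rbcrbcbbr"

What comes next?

bbrrbcrcbbrrbcrcrbcrbcbbr

Expanding rbcrbcbbr: r→bbr, b→rbc, c→rc, r→bbr, b→rbc, c→rc, b→rbc, b→rbc, r→bbr. Concatenated: bbr rbc rc bbr rbc rc rbc rbc bbr.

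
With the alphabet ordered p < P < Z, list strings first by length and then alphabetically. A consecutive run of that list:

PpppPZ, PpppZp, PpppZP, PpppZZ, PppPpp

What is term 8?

PppPPp

Advancing 3 positions from PppPpp through PppPpp → PppPpP → PppPpZ reaches term 8.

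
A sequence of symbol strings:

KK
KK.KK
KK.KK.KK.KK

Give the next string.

Every step duplicates the string with '.' between the halves.
Doubling KK.KK.KK.KK with '.' between the halves:

KK.KK.KK.KK.KK.KK.KK.KK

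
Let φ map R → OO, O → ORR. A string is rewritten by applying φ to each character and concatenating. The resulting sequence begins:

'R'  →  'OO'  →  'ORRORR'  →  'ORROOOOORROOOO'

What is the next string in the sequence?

ORROOOOORRORRORRORRORROOOOORRORRORRORR

φ(ORROOOOORROOOO) expands symbol-by-symbol to ORR OO OO ORR ORR ORR ORR ORR OO OO ORR ORR ORR ORR; joining the 14 pieces gives the next term.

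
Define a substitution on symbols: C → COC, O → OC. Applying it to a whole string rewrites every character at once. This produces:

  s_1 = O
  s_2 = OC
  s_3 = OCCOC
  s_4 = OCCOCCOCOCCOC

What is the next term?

OCCOCCOCOCCOCCOCOCCOCOCCOCCOCOCCOC

φ(OCCOCCOCOCCOC) expands symbol-by-symbol to OC COC COC OC COC COC OC COC OC COC COC OC COC; joining the 13 pieces gives the next term.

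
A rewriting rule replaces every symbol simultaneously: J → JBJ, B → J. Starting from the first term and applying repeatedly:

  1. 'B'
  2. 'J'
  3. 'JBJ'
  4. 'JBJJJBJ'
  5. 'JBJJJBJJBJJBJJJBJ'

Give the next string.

Applying the rule to each of the 17 symbols of JBJJJBJJBJJBJJJBJ gives the pieces JBJ J JBJ JBJ JBJ J JBJ JBJ J JBJ JBJ J JBJ JBJ JBJ J JBJ, which concatenate to the answer.

JBJJJBJJBJJBJJJBJJBJJJBJJBJJJBJJBJJBJJJBJ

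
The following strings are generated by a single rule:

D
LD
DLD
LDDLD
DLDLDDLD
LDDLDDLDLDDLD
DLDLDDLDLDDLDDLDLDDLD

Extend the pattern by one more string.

Each term (from the third on) is the two preceding terms concatenated in order: term 3 = D·LD = DLD.
So term 8 is LDDLDDLDLDDLD·DLDLDDLDLDDLDDLDLDDLD.

LDDLDDLDLDDLDDLDLDDLDLDDLDDLDLDDLD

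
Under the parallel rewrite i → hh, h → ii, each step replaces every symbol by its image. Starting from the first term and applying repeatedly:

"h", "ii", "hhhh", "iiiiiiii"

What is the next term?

Expanding iiiiiiii: i→hh, i→hh, i→hh, i→hh, i→hh, i→hh, i→hh, i→hh. Concatenated: hh hh hh hh hh hh hh hh.

hhhhhhhhhhhhhhhh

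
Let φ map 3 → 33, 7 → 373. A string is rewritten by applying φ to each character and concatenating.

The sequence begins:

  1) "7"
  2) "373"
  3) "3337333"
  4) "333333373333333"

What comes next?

φ(333333373333333) expands symbol-by-symbol to 33 33 33 33 33 33 33 373 33 33 33 33 33 33 33; joining the 15 pieces gives the next term.

3333333333333337333333333333333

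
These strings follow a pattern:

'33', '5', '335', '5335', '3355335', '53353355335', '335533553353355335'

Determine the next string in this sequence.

53353355335335533553353355335

From term 3 onward, concatenate the second-to-last term with the last: 33·5 = 335, 5·335 = 5335, …
So term 8 is 53353355335·335533553353355335.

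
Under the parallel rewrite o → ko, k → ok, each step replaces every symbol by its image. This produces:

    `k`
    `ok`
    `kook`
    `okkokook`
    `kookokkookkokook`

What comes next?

Replace each of the 16 characters of kookokkookkokook in place — ok ko ko ok ko ok ok ko ko ok ok ko ok ko ko ok — and concatenate.

okkokookkookokkokookokkookkokook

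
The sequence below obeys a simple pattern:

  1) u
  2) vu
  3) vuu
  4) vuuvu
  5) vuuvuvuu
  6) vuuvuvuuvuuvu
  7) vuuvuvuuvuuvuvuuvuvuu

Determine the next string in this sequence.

vuuvuvuuvuuvuvuuvuvuuvuuvuvuuvuuvu

Each term (from the third on) is the previous term followed by the one before it: term 3 = vu·u = vuu.
So term 8 is vuuvuvuuvuuvuvuuvuvuu·vuuvuvuuvuuvu.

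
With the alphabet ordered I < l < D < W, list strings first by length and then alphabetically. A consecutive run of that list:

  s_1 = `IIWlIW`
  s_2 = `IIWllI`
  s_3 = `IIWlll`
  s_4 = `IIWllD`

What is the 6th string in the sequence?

IIWlDI

Advancing 2 positions from IIWllD through IIWllD → IIWllW reaches term 6.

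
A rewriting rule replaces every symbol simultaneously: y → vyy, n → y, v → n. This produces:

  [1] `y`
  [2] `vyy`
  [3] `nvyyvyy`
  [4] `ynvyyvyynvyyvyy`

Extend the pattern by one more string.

vyyynvyyvyynvyyvyyynvyyvyynvyyvyy

φ(ynvyyvyynvyyvyy) expands symbol-by-symbol to vyy y n vyy vyy n vyy vyy y n vyy vyy n vyy vyy; joining the 15 pieces gives the next term.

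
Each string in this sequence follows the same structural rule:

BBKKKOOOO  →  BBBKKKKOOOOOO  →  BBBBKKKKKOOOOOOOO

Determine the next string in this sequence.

BBBBBKKKKKKOOOOOOOOOO

Reading off run lengths: B runs 2, 3, 4; K runs 3, 4, 5; O runs 4, 6, 8 — each is linear in n, where the shown terms are n = 2, 3, 4.
Setting n = 5 gives 5, 6, 10 characters in each block.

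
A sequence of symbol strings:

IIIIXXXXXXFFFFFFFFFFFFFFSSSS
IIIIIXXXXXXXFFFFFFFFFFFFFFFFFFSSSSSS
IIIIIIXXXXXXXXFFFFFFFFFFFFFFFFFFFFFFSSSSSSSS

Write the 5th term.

IIIIIIIIXXXXXXXXXXFFFFFFFFFFFFFFFFFFFFFFFFFFFFFFSSSSSSSSSSSS

The n-th term is n+1 I's then n+3 X's then 4n+2 F's then 2n-2 S's, where the shown terms are n = 3, 4, 5.
At n = 7 the blocks have lengths 8, 10, 30, 12.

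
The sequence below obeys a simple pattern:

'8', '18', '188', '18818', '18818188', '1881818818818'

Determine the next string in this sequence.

188181881881818818188

Each term (from the third on) is the previous term followed by the one before it: term 3 = 18·8 = 188.
Continuing: 1881818818818 · 18818188 gives term 7.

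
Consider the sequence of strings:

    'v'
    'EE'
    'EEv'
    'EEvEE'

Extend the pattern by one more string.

EEvEEEEv

From term 3 onward, concatenate the last term with the second-to-last: EE·v = EEv, EEv·EE = EEvEE, …
So term 5 is EEvEE·EEv.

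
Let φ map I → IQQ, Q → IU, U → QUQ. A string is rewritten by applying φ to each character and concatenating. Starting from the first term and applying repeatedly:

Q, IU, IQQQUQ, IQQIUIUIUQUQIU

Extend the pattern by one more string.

IQQIUIUIQQQUQIQQQUQIQQQUQIUQUQIUIQQQUQ

Replace each of the 14 characters of IQQIUIUIUQUQIU in place — IQQ IU IU IQQ QUQ IQQ QUQ IQQ QUQ IU QUQ IU IQQ QUQ — and concatenate.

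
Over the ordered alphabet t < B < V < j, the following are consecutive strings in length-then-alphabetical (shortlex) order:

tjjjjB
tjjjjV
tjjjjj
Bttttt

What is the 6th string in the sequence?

Continuing the enumeration 2 steps past Bttttt: Bttttt → BttttB → (answer).

BttttV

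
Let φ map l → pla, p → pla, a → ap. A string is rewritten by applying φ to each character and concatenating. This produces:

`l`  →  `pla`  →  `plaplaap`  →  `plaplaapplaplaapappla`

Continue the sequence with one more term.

Replace each of the 21 characters of plaplaapplaplaapappla in place — pla pla ap pla pla ap ap pla pla pla ap pla pla ap ap pla ap pla pla pla ap — and concatenate.

plaplaapplaplaapapplaplaplaapplaplaapapplaapplaplaplaap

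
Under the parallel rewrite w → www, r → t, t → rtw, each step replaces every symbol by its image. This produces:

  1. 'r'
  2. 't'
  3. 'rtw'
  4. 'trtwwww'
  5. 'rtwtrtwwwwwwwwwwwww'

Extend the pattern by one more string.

trtwwwwrtwtrtwwwwwwwwwwwwwwwwwwwwwwwwwwwwwwwwwwwwwwww

φ(rtwtrtwwwwwwwwwwwww) expands symbol-by-symbol to t rtw www rtw t rtw www www www www www www www www www www www www www; joining the 19 pieces gives the next term.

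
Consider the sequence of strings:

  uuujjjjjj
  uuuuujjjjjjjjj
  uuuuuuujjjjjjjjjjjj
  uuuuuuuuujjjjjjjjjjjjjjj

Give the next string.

Term n consists of 2n-1 u's, followed by 3n j's, where the shown terms are n = 2, 3, 4, 5.
Setting n = 6 gives 11, 18 characters in each block.

uuuuuuuuuuujjjjjjjjjjjjjjjjjj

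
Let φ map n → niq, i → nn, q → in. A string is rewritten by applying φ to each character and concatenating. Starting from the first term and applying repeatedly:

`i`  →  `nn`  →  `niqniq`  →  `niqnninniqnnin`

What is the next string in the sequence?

Rewriting the 14 symbols of niqnninniqnnin one by one yields niq nn in niq niq nn niq niq nn in niq niq nn niq; concatenated:

niqnninniqniqnnniqniqnninniqniqnnniq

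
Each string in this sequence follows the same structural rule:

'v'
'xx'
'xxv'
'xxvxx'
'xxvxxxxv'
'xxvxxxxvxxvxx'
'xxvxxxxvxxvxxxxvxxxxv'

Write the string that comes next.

xxvxxxxvxxvxxxxvxxxxvxxvxxxxvxxvxx

From term 3 onward, concatenate the last term with the second-to-last: xx·v = xxv, xxv·xx = xxvxx, …
The next term joins xxvxxxxvxxvxxxxvxxxxv and xxvxxxxvxxvxx.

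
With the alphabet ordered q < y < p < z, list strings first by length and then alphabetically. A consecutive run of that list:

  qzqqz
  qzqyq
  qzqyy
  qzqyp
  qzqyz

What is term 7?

Continuing the enumeration 2 steps past qzqyz: qzqyz → qzqpq → (answer).

qzqpy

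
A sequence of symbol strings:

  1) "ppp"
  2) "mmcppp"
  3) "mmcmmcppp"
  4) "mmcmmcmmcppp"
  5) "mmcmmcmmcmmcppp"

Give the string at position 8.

mmcmmcmmcmmcmmcmmcmmcppp

Every step adds mmc at the front: s(k+1) = mmc·s(k).
From mmcmmcmmcmmcppp, 3 further steps: mmcmmcmmcmmcppp → mmcmmcmmcmmcmmcppp → mmcmmcmmcmmcmmcmmcppp → (answer).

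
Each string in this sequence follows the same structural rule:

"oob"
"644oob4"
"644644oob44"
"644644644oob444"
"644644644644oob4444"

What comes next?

Every step adds 644 to the front and 4 to the end of the previous string.
Applying this once more to 644644644644oob4444:

644644644644644oob44444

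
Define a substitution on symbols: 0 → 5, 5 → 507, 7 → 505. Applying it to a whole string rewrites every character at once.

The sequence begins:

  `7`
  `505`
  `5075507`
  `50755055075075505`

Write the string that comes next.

φ(50755055075075505) expands symbol-by-symbol to 507 5 505 507 507 5 507 507 5 505 507 5 505 507 507 5 507; joining the 17 pieces gives the next term.

50755055075075507507550550755055075075507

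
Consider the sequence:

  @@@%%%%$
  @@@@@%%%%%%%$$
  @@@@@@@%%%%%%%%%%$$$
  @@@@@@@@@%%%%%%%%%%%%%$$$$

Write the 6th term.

@@@@@@@@@@@@@%%%%%%%%%%%%%%%%%%%$$$$$$

Term n consists of 2n+1 @'s, followed by 3n+1 %'s, followed by n $'s (n = 1, 2, …).
For term 6, n = 6, so the run lengths are 13, 19, 6.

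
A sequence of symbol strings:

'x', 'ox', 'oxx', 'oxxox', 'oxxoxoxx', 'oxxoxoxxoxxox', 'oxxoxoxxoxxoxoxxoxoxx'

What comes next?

Each term (from the third on) is the previous term followed by the one before it: term 3 = ox·x = oxx.
So term 8 is oxxoxoxxoxxoxoxxoxoxx·oxxoxoxxoxxox.

oxxoxoxxoxxoxoxxoxoxxoxxoxoxxoxxox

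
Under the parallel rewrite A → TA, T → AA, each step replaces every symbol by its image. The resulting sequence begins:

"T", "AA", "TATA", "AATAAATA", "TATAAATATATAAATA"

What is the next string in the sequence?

AATAAATATATAAATAAATAAATATATAAATA

Applying the rule to each of the 16 symbols of TATAAATATATAAATA gives the pieces AA TA AA TA TA TA AA TA AA TA AA TA TA TA AA TA, which concatenate to the answer.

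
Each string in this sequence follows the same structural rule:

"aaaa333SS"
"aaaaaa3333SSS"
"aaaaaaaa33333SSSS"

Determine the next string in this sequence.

The n-th term is 2n a's then n+1 3's then n S's, where the shown terms are n = 2, 3, 4.
For the next term, n = 5, so the run lengths are 10, 6, 5.

aaaaaaaaaa333333SSSSS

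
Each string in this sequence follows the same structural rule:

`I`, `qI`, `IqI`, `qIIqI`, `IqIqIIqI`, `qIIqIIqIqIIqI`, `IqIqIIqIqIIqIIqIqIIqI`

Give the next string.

From term 3 onward, concatenate the second-to-last term with the last: I·qI = IqI, qI·IqI = qIIqI, …
So term 8 is qIIqIIqIqIIqI·IqIqIIqIqIIqIIqIqIIqI.

qIIqIIqIqIIqIIqIqIIqIqIIqIIqIqIIqI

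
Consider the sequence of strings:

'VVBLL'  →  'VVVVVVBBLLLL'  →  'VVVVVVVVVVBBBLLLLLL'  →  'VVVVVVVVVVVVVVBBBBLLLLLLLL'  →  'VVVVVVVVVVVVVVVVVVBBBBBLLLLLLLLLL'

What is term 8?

VVVVVVVVVVVVVVVVVVVVVVVVVVVVVVBBBBBBBBLLLLLLLLLLLLLLLL

Term n consists of 4n-2 V's, followed by n B's, followed by 2n L's (n = 1, 2, …).
For term 8, n = 8, so the run lengths are 30, 8, 16.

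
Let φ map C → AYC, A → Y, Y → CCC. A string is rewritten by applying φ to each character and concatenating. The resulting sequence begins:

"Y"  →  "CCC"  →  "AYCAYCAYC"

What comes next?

Apply φ to AYCAYCAYC symbol by symbol: A→Y, Y→CCC, C→AYC, A→Y, Y→CCC, C→AYC, A→Y, Y→CCC, C→AYC; joined: Y CCC AYC Y CCC AYC Y CCC AYC.

YCCCAYCYCCCAYCYCCCAYC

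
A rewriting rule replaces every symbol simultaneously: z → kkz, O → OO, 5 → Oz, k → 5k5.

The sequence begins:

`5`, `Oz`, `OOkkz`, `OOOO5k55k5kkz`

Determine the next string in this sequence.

OOOOOOOOOz5k5OzOz5k5Oz5k55k5kkz

φ(OOOO5k55k5kkz) expands symbol-by-symbol to OO OO OO OO Oz 5k5 Oz Oz 5k5 Oz 5k5 5k5 kkz; joining the 13 pieces gives the next term.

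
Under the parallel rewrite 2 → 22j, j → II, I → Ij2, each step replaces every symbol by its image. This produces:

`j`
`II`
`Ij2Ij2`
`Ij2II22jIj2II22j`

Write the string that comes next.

Applying the rule to each of the 16 symbols of Ij2II22jIj2II22j gives the pieces Ij2 II 22j Ij2 Ij2 22j 22j II Ij2 II 22j Ij2 Ij2 22j 22j II, which concatenate to the answer.

Ij2II22jIj2Ij222j22jIIIj2II22jIj2Ij222j22jII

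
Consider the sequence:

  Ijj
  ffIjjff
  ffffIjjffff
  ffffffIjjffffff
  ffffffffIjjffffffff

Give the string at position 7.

s(k+1) = ff·s(k)·ff, so each term gains ff as a prefix and ff as a suffix.
From ffffffffIjjffffffff, 2 further steps: ffffffffIjjffffffff → ffffffffffIjjffffffffff → (answer).

ffffffffffffIjjffffffffffff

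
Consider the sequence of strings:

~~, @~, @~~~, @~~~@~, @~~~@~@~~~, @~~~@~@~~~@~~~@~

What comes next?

@~~~@~@~~~@~~~@~@~~~@~@~~~

This is a Fibonacci-style word recurrence s(k) = s(k−1)·s(k−2): e.g. @~·~~ = @~~~.
So term 7 is @~~~@~@~~~@~~~@~·@~~~@~@~~~.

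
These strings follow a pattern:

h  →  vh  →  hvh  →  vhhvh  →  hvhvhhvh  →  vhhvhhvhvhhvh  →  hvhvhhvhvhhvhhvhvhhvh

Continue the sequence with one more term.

This is a Fibonacci-style word recurrence s(k) = s(k−2)·s(k−1): e.g. h·vh = hvh.
The next term joins vhhvhhvhvhhvh and hvhvhhvhvhhvhhvhvhhvh.

vhhvhhvhvhhvhhvhvhhvhvhhvhhvhvhhvh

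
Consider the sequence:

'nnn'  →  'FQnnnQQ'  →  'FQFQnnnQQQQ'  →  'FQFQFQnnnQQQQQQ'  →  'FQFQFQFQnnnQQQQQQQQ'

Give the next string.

Every step adds FQ to the front and QQ to the end of the previous string.
Applying this once more to FQFQFQFQnnnQQQQQQQQ:

FQFQFQFQFQnnnQQQQQQQQQQ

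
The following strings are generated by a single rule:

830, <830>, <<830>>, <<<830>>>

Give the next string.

s(k+1) = <·s(k)·>, so each term gains < as a prefix and > as a suffix.
So the next term is <·<<<830>>>·>.

<<<<830>>>>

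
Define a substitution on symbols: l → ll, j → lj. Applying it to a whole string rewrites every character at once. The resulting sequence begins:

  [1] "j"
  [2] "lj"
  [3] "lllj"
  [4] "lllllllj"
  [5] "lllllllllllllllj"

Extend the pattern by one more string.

lllllllllllllllllllllllllllllllj

Applying the rule to each of the 16 symbols of lllllllllllllllj gives the pieces ll ll ll ll ll ll ll ll ll ll ll ll ll ll ll lj, which concatenate to the answer.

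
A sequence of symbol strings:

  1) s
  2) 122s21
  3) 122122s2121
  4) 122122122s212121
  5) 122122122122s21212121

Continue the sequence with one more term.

s(k+1) = 122·s(k)·21, so each term gains 122 as a prefix and 21 as a suffix.
One more step from 122122122122s21212121 gives the answer.

122122122122122s2121212121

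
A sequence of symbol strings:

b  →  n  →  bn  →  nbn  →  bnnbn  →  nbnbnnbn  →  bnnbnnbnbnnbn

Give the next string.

nbnbnnbnbnnbnnbnbnnbn

Each term (from the third on) is the two preceding terms concatenated in order: term 3 = b·n = bn.
So term 8 is nbnbnnbn·bnnbnnbnbnnbn.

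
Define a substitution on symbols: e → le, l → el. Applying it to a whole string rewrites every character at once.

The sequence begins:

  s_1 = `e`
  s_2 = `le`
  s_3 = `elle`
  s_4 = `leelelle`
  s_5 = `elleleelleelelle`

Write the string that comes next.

Rewriting the 16 symbols of elleleelleelelle one by one yields le el el le el le le el el le le el le el el le; concatenated:

leelelleelleleelelleleelleelelle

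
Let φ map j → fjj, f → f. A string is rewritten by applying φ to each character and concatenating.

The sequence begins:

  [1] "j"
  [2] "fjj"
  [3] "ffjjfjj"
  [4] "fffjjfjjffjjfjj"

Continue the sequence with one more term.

Applying the rule to each of the 15 symbols of fffjjfjjffjjfjj gives the pieces f f f fjj fjj f fjj fjj f f fjj fjj f fjj fjj, which concatenate to the answer.

ffffjjfjjffjjfjjfffjjfjjffjjfjj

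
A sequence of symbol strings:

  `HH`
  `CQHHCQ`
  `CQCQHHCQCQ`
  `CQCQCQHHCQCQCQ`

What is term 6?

Every step adds CQ to the front and CQ to the end of the previous string.
From CQCQCQHHCQCQCQ, 2 further steps: CQCQCQHHCQCQCQ → CQCQCQCQHHCQCQCQCQ → (answer).

CQCQCQCQCQHHCQCQCQCQCQ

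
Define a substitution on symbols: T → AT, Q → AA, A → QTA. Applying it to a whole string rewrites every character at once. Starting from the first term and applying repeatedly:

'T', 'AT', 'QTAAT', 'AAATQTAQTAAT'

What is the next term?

QTAQTAQTAATAAATQTAAAATQTAQTAAT

Rewriting each symbol of AAATQTAQTAAT: A→QTA, A→QTA, A→QTA, T→AT, Q→AA, T→AT, A→QTA, Q→AA, T→AT, A→QTA, A→QTA, T→AT, which concatenates to QTA QTA QTA AT AA AT QTA AA AT QTA QTA AT.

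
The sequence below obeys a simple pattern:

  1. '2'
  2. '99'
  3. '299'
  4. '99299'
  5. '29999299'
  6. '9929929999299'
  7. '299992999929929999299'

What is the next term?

9929929999299299992999929929999299

This is a Fibonacci-style word recurrence s(k) = s(k−2)·s(k−1): e.g. 2·99 = 299.
So term 8 is 9929929999299·299992999929929999299.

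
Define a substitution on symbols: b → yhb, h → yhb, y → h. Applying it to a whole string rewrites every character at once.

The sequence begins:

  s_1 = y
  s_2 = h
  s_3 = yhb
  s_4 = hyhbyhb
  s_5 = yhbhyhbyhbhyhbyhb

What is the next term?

Rewriting the 17 symbols of yhbhyhbyhbhyhbyhb one by one yields h yhb yhb yhb h yhb yhb h yhb yhb yhb h yhb yhb h yhb yhb; concatenated:

hyhbyhbyhbhyhbyhbhyhbyhbyhbhyhbyhbhyhbyhb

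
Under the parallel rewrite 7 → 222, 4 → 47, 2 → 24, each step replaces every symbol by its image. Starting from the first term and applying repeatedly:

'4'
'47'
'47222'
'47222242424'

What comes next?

Expanding 47222242424: 4→47, 7→222, 2→24, 2→24, 2→24, 2→24, 4→47, 2→24, 4→47, 2→24, 4→47. Concatenated: 47 222 24 24 24 24 47 24 47 24 47.

47222242424244724472447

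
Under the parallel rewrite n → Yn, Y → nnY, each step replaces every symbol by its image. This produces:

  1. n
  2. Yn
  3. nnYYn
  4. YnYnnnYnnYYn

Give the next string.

Apply φ to YnYnnnYnnYYn symbol by symbol: Y→nnY, n→Yn, Y→nnY, n→Yn, n→Yn, n→Yn, Y→nnY, n→Yn, n→Yn, Y→nnY, Y→nnY, n→Yn; joined: nnY Yn nnY Yn Yn Yn nnY Yn Yn nnY nnY Yn.

nnYYnnnYYnYnYnnnYYnYnnnYnnYYn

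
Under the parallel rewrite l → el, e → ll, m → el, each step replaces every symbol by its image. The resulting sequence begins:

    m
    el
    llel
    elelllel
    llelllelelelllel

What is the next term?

elelllelelelllelllelllelelelllel

Applying the rule to each of the 16 symbols of llelllelelelllel gives the pieces el el ll el el el ll el ll el ll el el el ll el, which concatenate to the answer.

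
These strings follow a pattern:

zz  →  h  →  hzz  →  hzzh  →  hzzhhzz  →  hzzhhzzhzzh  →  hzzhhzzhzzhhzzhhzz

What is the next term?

hzzhhzzhzzhhzzhhzzhzzhhzzhzzh

From term 3 onward, concatenate the last term with the second-to-last: h·zz = hzz, hzz·h = hzzh, …
The next term joins hzzhhzzhzzhhzzhhzz and hzzhhzzhzzh.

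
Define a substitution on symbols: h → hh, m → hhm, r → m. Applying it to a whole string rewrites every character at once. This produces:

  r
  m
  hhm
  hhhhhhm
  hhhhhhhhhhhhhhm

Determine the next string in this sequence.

Rewriting the 15 symbols of hhhhhhhhhhhhhhm one by one yields hh hh hh hh hh hh hh hh hh hh hh hh hh hh hhm; concatenated:

hhhhhhhhhhhhhhhhhhhhhhhhhhhhhhm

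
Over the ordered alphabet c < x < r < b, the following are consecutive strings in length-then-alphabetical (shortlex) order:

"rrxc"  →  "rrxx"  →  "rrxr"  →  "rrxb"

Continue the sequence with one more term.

The successor of rrxb increments the rightmost position that isn't already b and resets every position after it to c.

rrrc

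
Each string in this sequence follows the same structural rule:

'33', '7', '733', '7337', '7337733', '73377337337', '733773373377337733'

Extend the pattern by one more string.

This is a Fibonacci-style word recurrence s(k) = s(k−1)·s(k−2): e.g. 7·33 = 733.
The next term joins 733773373377337733 and 73377337337.

73377337337733773373377337337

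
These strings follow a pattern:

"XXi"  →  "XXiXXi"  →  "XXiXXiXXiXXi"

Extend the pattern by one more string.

XXiXXiXXiXXiXXiXXiXXiXXi

s(k+1) = s(k)·s(k) — each term doubles the last.
One more doubling of XXiXXiXXiXXi gives the answer.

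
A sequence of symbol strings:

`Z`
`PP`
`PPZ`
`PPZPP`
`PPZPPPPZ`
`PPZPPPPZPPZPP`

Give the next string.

PPZPPPPZPPZPPPPZPPPPZ

This is a Fibonacci-style word recurrence s(k) = s(k−1)·s(k−2): e.g. PP·Z = PPZ.
So term 7 is PPZPPPPZPPZPP·PPZPPPPZ.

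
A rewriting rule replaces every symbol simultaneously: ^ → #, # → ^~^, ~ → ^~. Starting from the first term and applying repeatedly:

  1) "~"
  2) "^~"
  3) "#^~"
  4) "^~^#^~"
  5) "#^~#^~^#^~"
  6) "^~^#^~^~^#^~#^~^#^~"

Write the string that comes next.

Replace each of the 19 characters of ^~^#^~^~^#^~#^~^#^~ in place — # ^~ # ^~^ # ^~ # ^~ # ^~^ # ^~ ^~^ # ^~ # ^~^ # ^~ — and concatenate.

#^~#^~^#^~#^~#^~^#^~^~^#^~#^~^#^~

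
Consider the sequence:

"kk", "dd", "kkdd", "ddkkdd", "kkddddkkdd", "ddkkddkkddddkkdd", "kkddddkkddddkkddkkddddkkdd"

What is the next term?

Each term (from the third on) is the two preceding terms concatenated in order: term 3 = kk·dd = kkdd.
So term 8 is ddkkddkkddddkkdd·kkddddkkddddkkddkkddddkkdd.

ddkkddkkddddkkddkkddddkkddddkkddkkddddkkdd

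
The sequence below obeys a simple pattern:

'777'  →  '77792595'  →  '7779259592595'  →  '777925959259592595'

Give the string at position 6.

7779259592595925959259592595

Each term is the previous one with 92595 appended.
From 777925959259592595, 2 further steps: 777925959259592595 → 77792595925959259592595 → (answer).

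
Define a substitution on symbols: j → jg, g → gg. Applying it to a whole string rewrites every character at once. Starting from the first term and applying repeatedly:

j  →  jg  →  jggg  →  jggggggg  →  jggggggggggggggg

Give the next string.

Rewriting the 16 symbols of jggggggggggggggg one by one yields jg gg gg gg gg gg gg gg gg gg gg gg gg gg gg gg; concatenated:

jggggggggggggggggggggggggggggggg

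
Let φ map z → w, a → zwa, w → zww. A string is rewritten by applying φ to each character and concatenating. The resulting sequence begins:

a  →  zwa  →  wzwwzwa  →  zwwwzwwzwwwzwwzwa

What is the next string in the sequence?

wzwwzwwzwwwzwwzwwwzwwzwwzwwwzwwzwwwzwwzwa

Replace each of the 17 characters of zwwwzwwzwwwzwwzwa in place — w zww zww zww w zww zww w zww zww zww w zww zww w zww zwa — and concatenate.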